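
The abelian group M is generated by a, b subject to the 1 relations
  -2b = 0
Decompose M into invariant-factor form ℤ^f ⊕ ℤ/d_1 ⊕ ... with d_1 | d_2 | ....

Answer: M ≅ ℤ^1 ⊕ ℤ/2

Derivation:
rank_ℚ(R)=1; free=2−1=1
SNF(R) diag = [2] → torsion [2]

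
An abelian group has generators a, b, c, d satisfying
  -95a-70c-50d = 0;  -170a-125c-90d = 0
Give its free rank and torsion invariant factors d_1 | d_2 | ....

Answer: M ≅ ℤ^2 ⊕ ℤ/5 ⊕ ℤ/5

Derivation:
rank_ℚ(R)=2; free=4−2=2
SNF(R) diag = [5, 5] → torsion [5, 5]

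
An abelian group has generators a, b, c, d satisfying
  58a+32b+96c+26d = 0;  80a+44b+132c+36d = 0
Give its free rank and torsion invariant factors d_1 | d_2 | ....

Answer: M ≅ ℤ^2 ⊕ ℤ/2 ⊕ ℤ/4

Derivation:
rank_ℚ(R)=2; free=4−2=2
SNF(R) diag = [2, 4] → torsion [2, 4]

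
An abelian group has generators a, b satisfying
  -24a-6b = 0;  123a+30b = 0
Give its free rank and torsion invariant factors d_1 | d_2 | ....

rank_ℚ(R)=2; free=2−2=0
SNF(R) diag = [3, 6] → torsion [3, 6]

Answer: M ≅ ℤ/3 ⊕ ℤ/6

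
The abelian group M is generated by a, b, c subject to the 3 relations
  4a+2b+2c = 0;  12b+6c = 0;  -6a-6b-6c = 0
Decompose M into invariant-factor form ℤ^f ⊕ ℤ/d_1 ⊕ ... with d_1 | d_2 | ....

Answer: M ≅ ℤ/2 ⊕ ℤ/6 ⊕ ℤ/6

Derivation:
rank_ℚ(R)=3; free=3−3=0
SNF(R) diag = [2, 6, 6] → torsion [2, 6, 6]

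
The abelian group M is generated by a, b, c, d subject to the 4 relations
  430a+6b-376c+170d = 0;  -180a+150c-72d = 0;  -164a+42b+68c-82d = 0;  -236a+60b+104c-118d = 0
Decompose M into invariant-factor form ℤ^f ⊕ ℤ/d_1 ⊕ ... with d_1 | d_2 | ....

Answer: M ≅ ℤ/2 ⊕ ℤ/6 ⊕ ℤ/18 ⊕ ℤ/18

Derivation:
rank_ℚ(R)=4; free=4−4=0
SNF(R) diag = [2, 6, 18, 18] → torsion [2, 6, 18, 18]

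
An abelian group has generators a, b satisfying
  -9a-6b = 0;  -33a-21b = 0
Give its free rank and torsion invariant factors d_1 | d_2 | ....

Answer: M ≅ ℤ/3 ⊕ ℤ/3

Derivation:
rank_ℚ(R)=2; free=2−2=0
SNF(R) diag = [3, 3] → torsion [3, 3]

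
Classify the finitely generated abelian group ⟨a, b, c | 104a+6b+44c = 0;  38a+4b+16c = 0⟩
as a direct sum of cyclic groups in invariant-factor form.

rank_ℚ(R)=2; free=3−2=1
SNF(R) diag = [2, 2] → torsion [2, 2]

Answer: M ≅ ℤ^1 ⊕ ℤ/2 ⊕ ℤ/2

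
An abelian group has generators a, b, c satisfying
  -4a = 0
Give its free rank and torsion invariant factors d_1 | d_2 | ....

rank_ℚ(R)=1; free=3−1=2
SNF(R) diag = [4] → torsion [4]

Answer: M ≅ ℤ^2 ⊕ ℤ/4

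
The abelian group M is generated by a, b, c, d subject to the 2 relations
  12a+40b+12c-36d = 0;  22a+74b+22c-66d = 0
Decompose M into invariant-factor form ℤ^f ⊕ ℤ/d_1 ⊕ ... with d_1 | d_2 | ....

rank_ℚ(R)=2; free=4−2=2
SNF(R) diag = [2, 4] → torsion [2, 4]

Answer: M ≅ ℤ^2 ⊕ ℤ/2 ⊕ ℤ/4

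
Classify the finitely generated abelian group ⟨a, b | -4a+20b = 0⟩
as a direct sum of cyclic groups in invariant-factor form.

rank_ℚ(R)=1; free=2−1=1
SNF(R) diag = [4] → torsion [4]

Answer: M ≅ ℤ^1 ⊕ ℤ/4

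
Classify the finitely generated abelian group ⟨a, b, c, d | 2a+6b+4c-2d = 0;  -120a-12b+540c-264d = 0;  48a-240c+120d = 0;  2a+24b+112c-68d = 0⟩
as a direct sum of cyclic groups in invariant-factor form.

rank_ℚ(R)=4; free=4−4=0
SNF(R) diag = [2, 6, 12, 24] → torsion [2, 6, 12, 24]

Answer: M ≅ ℤ/2 ⊕ ℤ/6 ⊕ ℤ/12 ⊕ ℤ/24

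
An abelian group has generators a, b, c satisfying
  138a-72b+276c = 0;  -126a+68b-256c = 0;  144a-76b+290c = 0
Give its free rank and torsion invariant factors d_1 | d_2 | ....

rank_ℚ(R)=3; free=3−3=0
SNF(R) diag = [2, 6, 12] → torsion [2, 6, 12]

Answer: M ≅ ℤ/2 ⊕ ℤ/6 ⊕ ℤ/12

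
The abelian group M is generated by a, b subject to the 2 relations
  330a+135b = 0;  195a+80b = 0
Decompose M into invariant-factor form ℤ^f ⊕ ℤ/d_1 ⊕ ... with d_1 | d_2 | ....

rank_ℚ(R)=2; free=2−2=0
SNF(R) diag = [5, 15] → torsion [5, 15]

Answer: M ≅ ℤ/5 ⊕ ℤ/15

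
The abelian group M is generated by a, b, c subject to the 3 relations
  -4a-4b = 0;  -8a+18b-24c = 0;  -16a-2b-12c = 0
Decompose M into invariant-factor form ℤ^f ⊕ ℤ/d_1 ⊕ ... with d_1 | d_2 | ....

rank_ℚ(R)=3; free=3−3=0
SNF(R) diag = [2, 4, 12] → torsion [2, 4, 12]

Answer: M ≅ ℤ/2 ⊕ ℤ/4 ⊕ ℤ/12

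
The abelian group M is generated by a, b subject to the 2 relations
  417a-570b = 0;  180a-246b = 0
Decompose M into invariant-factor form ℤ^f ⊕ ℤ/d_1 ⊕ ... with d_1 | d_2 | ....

Answer: M ≅ ℤ/3 ⊕ ℤ/6

Derivation:
rank_ℚ(R)=2; free=2−2=0
SNF(R) diag = [3, 6] → torsion [3, 6]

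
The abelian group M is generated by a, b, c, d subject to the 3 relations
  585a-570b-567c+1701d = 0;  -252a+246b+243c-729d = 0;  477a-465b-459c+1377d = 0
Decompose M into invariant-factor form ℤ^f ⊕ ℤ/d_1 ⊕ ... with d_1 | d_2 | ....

Answer: M ≅ ℤ^1 ⊕ ℤ/3 ⊕ ℤ/9 ⊕ ℤ/27

Derivation:
rank_ℚ(R)=3; free=4−3=1
SNF(R) diag = [3, 9, 27] → torsion [3, 9, 27]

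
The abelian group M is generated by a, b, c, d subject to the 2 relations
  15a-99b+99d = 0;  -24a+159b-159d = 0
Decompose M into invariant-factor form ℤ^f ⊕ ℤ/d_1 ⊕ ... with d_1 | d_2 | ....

rank_ℚ(R)=2; free=4−2=2
SNF(R) diag = [3, 3] → torsion [3, 3]

Answer: M ≅ ℤ^2 ⊕ ℤ/3 ⊕ ℤ/3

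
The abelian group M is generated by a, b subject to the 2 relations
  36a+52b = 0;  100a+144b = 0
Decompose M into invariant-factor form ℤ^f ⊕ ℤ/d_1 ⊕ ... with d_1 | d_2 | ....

Answer: M ≅ ℤ/4 ⊕ ℤ/4

Derivation:
rank_ℚ(R)=2; free=2−2=0
SNF(R) diag = [4, 4] → torsion [4, 4]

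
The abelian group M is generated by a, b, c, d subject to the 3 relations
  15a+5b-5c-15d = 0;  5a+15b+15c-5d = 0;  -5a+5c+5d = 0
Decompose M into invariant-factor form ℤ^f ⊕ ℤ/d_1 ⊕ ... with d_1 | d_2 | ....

rank_ℚ(R)=3; free=4−3=1
SNF(R) diag = [5, 5, 10] → torsion [5, 5, 10]

Answer: M ≅ ℤ^1 ⊕ ℤ/5 ⊕ ℤ/5 ⊕ ℤ/10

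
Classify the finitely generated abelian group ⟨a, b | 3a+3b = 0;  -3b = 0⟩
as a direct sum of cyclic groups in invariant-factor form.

rank_ℚ(R)=2; free=2−2=0
SNF(R) diag = [3, 3] → torsion [3, 3]

Answer: M ≅ ℤ/3 ⊕ ℤ/3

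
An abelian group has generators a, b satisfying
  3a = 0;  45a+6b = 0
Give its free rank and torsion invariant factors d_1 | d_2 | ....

rank_ℚ(R)=2; free=2−2=0
SNF(R) diag = [3, 6] → torsion [3, 6]

Answer: M ≅ ℤ/3 ⊕ ℤ/6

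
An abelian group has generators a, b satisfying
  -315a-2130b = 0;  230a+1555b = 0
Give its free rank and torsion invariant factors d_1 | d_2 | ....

Answer: M ≅ ℤ/5 ⊕ ℤ/15

Derivation:
rank_ℚ(R)=2; free=2−2=0
SNF(R) diag = [5, 15] → torsion [5, 15]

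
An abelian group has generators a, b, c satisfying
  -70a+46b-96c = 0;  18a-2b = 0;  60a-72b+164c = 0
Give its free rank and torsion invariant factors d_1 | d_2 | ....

rank_ℚ(R)=3; free=3−3=0
SNF(R) diag = [2, 4, 8] → torsion [2, 4, 8]

Answer: M ≅ ℤ/2 ⊕ ℤ/4 ⊕ ℤ/8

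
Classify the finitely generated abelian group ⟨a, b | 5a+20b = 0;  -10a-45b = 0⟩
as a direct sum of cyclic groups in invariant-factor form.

Answer: M ≅ ℤ/5 ⊕ ℤ/5

Derivation:
rank_ℚ(R)=2; free=2−2=0
SNF(R) diag = [5, 5] → torsion [5, 5]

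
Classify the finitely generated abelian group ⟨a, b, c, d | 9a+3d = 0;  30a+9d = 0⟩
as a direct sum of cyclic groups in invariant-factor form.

rank_ℚ(R)=2; free=4−2=2
SNF(R) diag = [3, 3] → torsion [3, 3]

Answer: M ≅ ℤ^2 ⊕ ℤ/3 ⊕ ℤ/3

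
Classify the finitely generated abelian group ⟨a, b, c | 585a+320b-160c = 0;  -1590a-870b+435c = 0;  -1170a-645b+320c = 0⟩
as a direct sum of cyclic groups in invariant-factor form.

rank_ℚ(R)=3; free=3−3=0
SNF(R) diag = [5, 5, 15] → torsion [5, 5, 15]

Answer: M ≅ ℤ/5 ⊕ ℤ/5 ⊕ ℤ/15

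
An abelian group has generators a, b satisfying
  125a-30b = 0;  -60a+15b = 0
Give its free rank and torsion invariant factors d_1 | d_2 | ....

rank_ℚ(R)=2; free=2−2=0
SNF(R) diag = [5, 15] → torsion [5, 15]

Answer: M ≅ ℤ/5 ⊕ ℤ/15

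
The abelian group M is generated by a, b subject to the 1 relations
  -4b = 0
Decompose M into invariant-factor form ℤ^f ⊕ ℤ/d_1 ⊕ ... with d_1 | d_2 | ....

rank_ℚ(R)=1; free=2−1=1
SNF(R) diag = [4] → torsion [4]

Answer: M ≅ ℤ^1 ⊕ ℤ/4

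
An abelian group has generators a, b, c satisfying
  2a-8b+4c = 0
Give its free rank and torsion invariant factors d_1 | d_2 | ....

rank_ℚ(R)=1; free=3−1=2
SNF(R) diag = [2] → torsion [2]

Answer: M ≅ ℤ^2 ⊕ ℤ/2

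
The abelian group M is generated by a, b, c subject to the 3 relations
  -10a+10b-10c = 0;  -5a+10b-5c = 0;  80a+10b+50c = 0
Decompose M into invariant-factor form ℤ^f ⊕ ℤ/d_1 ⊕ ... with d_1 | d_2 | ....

rank_ℚ(R)=3; free=3−3=0
SNF(R) diag = [5, 10, 30] → torsion [5, 10, 30]

Answer: M ≅ ℤ/5 ⊕ ℤ/10 ⊕ ℤ/30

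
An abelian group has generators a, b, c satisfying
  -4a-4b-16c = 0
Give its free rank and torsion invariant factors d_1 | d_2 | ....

Answer: M ≅ ℤ^2 ⊕ ℤ/4

Derivation:
rank_ℚ(R)=1; free=3−1=2
SNF(R) diag = [4] → torsion [4]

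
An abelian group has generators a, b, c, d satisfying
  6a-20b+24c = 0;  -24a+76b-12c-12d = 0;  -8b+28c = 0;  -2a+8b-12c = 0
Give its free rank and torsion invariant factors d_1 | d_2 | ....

Answer: M ≅ ℤ/2 ⊕ ℤ/4 ⊕ ℤ/4 ⊕ ℤ/12

Derivation:
rank_ℚ(R)=4; free=4−4=0
SNF(R) diag = [2, 4, 4, 12] → torsion [2, 4, 4, 12]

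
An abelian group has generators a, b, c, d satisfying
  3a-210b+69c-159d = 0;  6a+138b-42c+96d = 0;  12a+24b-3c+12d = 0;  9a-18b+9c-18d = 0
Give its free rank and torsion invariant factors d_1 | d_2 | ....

Answer: M ≅ ℤ/3 ⊕ ℤ/9 ⊕ ℤ/9 ⊕ ℤ/18

Derivation:
rank_ℚ(R)=4; free=4−4=0
SNF(R) diag = [3, 9, 9, 18] → torsion [3, 9, 9, 18]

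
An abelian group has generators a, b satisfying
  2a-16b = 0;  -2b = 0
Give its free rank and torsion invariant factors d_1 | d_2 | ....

Answer: M ≅ ℤ/2 ⊕ ℤ/2

Derivation:
rank_ℚ(R)=2; free=2−2=0
SNF(R) diag = [2, 2] → torsion [2, 2]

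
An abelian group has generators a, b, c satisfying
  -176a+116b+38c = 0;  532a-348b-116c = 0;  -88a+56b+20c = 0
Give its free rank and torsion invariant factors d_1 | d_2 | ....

rank_ℚ(R)=3; free=3−3=0
SNF(R) diag = [2, 4, 8] → torsion [2, 4, 8]

Answer: M ≅ ℤ/2 ⊕ ℤ/4 ⊕ ℤ/8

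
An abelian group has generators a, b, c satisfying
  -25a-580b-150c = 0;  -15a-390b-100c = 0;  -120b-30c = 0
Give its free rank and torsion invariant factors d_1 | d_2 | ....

Answer: M ≅ ℤ/5 ⊕ ℤ/10 ⊕ ℤ/30

Derivation:
rank_ℚ(R)=3; free=3−3=0
SNF(R) diag = [5, 10, 30] → torsion [5, 10, 30]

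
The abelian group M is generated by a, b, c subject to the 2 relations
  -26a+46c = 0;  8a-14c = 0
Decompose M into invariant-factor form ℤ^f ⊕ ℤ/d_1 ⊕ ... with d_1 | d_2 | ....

Answer: M ≅ ℤ^1 ⊕ ℤ/2 ⊕ ℤ/2

Derivation:
rank_ℚ(R)=2; free=3−2=1
SNF(R) diag = [2, 2] → torsion [2, 2]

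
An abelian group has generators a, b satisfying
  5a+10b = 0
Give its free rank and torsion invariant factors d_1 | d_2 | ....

Answer: M ≅ ℤ^1 ⊕ ℤ/5

Derivation:
rank_ℚ(R)=1; free=2−1=1
SNF(R) diag = [5] → torsion [5]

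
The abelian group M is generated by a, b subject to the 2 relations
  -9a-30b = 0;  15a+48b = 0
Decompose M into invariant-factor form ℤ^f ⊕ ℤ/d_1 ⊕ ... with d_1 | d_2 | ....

Answer: M ≅ ℤ/3 ⊕ ℤ/6

Derivation:
rank_ℚ(R)=2; free=2−2=0
SNF(R) diag = [3, 6] → torsion [3, 6]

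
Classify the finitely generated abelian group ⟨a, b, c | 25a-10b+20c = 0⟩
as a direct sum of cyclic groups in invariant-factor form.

Answer: M ≅ ℤ^2 ⊕ ℤ/5

Derivation:
rank_ℚ(R)=1; free=3−1=2
SNF(R) diag = [5] → torsion [5]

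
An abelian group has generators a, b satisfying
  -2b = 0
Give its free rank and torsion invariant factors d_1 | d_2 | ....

rank_ℚ(R)=1; free=2−1=1
SNF(R) diag = [2] → torsion [2]

Answer: M ≅ ℤ^1 ⊕ ℤ/2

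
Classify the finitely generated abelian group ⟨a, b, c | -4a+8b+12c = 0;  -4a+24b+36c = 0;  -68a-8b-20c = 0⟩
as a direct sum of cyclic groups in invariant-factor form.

Answer: M ≅ ℤ/4 ⊕ ℤ/8 ⊕ ℤ/16

Derivation:
rank_ℚ(R)=3; free=3−3=0
SNF(R) diag = [4, 8, 16] → torsion [4, 8, 16]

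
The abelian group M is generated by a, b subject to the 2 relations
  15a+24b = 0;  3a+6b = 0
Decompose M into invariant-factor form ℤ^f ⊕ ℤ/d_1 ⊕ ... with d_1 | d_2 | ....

Answer: M ≅ ℤ/3 ⊕ ℤ/6

Derivation:
rank_ℚ(R)=2; free=2−2=0
SNF(R) diag = [3, 6] → torsion [3, 6]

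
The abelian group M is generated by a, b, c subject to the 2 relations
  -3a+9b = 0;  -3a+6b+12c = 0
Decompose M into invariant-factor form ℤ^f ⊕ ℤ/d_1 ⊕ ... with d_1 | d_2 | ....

Answer: M ≅ ℤ^1 ⊕ ℤ/3 ⊕ ℤ/3

Derivation:
rank_ℚ(R)=2; free=3−2=1
SNF(R) diag = [3, 3] → torsion [3, 3]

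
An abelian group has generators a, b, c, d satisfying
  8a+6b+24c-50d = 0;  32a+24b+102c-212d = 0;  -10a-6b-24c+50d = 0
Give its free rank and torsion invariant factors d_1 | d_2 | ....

rank_ℚ(R)=3; free=4−3=1
SNF(R) diag = [2, 2, 6] → torsion [2, 2, 6]

Answer: M ≅ ℤ^1 ⊕ ℤ/2 ⊕ ℤ/2 ⊕ ℤ/6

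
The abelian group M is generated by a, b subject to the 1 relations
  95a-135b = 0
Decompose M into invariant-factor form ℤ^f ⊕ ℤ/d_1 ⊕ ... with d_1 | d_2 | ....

Answer: M ≅ ℤ^1 ⊕ ℤ/5

Derivation:
rank_ℚ(R)=1; free=2−1=1
SNF(R) diag = [5] → torsion [5]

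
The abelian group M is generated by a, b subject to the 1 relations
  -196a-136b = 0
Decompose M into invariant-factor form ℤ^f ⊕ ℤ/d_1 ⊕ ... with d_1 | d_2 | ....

Answer: M ≅ ℤ^1 ⊕ ℤ/4

Derivation:
rank_ℚ(R)=1; free=2−1=1
SNF(R) diag = [4] → torsion [4]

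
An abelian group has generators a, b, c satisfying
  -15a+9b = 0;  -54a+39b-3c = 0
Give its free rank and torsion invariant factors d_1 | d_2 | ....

Answer: M ≅ ℤ^1 ⊕ ℤ/3 ⊕ ℤ/3

Derivation:
rank_ℚ(R)=2; free=3−2=1
SNF(R) diag = [3, 3] → torsion [3, 3]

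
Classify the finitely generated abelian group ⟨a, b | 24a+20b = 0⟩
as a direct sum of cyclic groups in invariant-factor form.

Answer: M ≅ ℤ^1 ⊕ ℤ/4

Derivation:
rank_ℚ(R)=1; free=2−1=1
SNF(R) diag = [4] → torsion [4]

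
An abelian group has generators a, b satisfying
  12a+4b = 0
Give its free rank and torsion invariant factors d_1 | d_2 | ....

rank_ℚ(R)=1; free=2−1=1
SNF(R) diag = [4] → torsion [4]

Answer: M ≅ ℤ^1 ⊕ ℤ/4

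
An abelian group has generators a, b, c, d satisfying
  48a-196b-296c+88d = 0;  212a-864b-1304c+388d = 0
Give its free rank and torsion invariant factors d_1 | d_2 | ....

rank_ℚ(R)=2; free=4−2=2
SNF(R) diag = [4, 4] → torsion [4, 4]

Answer: M ≅ ℤ^2 ⊕ ℤ/4 ⊕ ℤ/4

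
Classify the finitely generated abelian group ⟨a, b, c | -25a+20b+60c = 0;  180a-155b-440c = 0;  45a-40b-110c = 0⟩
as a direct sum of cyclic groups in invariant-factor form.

Answer: M ≅ ℤ/5 ⊕ ℤ/5 ⊕ ℤ/10

Derivation:
rank_ℚ(R)=3; free=3−3=0
SNF(R) diag = [5, 5, 10] → torsion [5, 5, 10]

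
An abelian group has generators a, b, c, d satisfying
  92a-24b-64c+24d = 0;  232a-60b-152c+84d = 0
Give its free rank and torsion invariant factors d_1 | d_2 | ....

rank_ℚ(R)=2; free=4−2=2
SNF(R) diag = [4, 12] → torsion [4, 12]

Answer: M ≅ ℤ^2 ⊕ ℤ/4 ⊕ ℤ/12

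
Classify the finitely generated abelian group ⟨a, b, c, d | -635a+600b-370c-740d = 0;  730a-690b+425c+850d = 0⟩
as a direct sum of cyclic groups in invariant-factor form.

Answer: M ≅ ℤ^2 ⊕ ℤ/5 ⊕ ℤ/15

Derivation:
rank_ℚ(R)=2; free=4−2=2
SNF(R) diag = [5, 15] → torsion [5, 15]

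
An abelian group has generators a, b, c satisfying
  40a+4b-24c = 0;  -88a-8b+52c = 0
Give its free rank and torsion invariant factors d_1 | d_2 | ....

rank_ℚ(R)=2; free=3−2=1
SNF(R) diag = [4, 4] → torsion [4, 4]

Answer: M ≅ ℤ^1 ⊕ ℤ/4 ⊕ ℤ/4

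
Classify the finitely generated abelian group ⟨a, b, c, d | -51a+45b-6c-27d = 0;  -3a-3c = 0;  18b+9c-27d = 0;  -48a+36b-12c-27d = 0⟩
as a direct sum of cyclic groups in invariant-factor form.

Answer: M ≅ ℤ/3 ⊕ ℤ/9 ⊕ ℤ/9 ⊕ ℤ/27

Derivation:
rank_ℚ(R)=4; free=4−4=0
SNF(R) diag = [3, 9, 9, 27] → torsion [3, 9, 9, 27]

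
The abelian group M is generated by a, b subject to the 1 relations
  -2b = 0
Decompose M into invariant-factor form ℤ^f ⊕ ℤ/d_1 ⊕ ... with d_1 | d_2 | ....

rank_ℚ(R)=1; free=2−1=1
SNF(R) diag = [2] → torsion [2]

Answer: M ≅ ℤ^1 ⊕ ℤ/2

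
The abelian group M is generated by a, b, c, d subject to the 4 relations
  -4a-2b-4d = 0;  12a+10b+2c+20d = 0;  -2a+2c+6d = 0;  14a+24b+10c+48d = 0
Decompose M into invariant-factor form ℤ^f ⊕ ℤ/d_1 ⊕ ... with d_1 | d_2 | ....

rank_ℚ(R)=4; free=4−4=0
SNF(R) diag = [2, 2, 6, 6] → torsion [2, 2, 6, 6]

Answer: M ≅ ℤ/2 ⊕ ℤ/2 ⊕ ℤ/6 ⊕ ℤ/6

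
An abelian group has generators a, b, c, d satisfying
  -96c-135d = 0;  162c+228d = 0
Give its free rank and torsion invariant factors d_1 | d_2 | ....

rank_ℚ(R)=2; free=4−2=2
SNF(R) diag = [3, 6] → torsion [3, 6]

Answer: M ≅ ℤ^2 ⊕ ℤ/3 ⊕ ℤ/6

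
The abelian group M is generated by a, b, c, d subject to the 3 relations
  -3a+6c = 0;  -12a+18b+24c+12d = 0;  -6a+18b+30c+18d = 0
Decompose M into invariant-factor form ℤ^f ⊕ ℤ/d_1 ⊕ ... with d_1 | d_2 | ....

rank_ℚ(R)=3; free=4−3=1
SNF(R) diag = [3, 6, 18] → torsion [3, 6, 18]

Answer: M ≅ ℤ^1 ⊕ ℤ/3 ⊕ ℤ/6 ⊕ ℤ/18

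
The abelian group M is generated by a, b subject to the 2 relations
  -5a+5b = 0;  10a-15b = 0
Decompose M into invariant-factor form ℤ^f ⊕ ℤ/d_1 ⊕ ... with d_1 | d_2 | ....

Answer: M ≅ ℤ/5 ⊕ ℤ/5

Derivation:
rank_ℚ(R)=2; free=2−2=0
SNF(R) diag = [5, 5] → torsion [5, 5]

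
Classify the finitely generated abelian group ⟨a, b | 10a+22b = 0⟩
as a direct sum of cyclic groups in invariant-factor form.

Answer: M ≅ ℤ^1 ⊕ ℤ/2

Derivation:
rank_ℚ(R)=1; free=2−1=1
SNF(R) diag = [2] → torsion [2]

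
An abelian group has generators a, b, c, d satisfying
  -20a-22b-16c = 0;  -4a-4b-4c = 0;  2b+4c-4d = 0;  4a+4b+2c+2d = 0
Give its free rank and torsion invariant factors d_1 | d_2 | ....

rank_ℚ(R)=4; free=4−4=0
SNF(R) diag = [2, 2, 4, 4] → torsion [2, 2, 4, 4]

Answer: M ≅ ℤ/2 ⊕ ℤ/2 ⊕ ℤ/4 ⊕ ℤ/4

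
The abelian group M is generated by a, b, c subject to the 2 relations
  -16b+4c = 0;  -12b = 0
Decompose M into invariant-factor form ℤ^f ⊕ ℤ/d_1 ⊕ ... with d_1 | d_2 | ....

Answer: M ≅ ℤ^1 ⊕ ℤ/4 ⊕ ℤ/12

Derivation:
rank_ℚ(R)=2; free=3−2=1
SNF(R) diag = [4, 12] → torsion [4, 12]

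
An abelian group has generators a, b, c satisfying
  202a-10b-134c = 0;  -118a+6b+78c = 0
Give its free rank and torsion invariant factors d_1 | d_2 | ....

rank_ℚ(R)=2; free=3−2=1
SNF(R) diag = [2, 4] → torsion [2, 4]

Answer: M ≅ ℤ^1 ⊕ ℤ/2 ⊕ ℤ/4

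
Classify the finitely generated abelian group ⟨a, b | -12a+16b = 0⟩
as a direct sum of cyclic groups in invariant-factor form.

rank_ℚ(R)=1; free=2−1=1
SNF(R) diag = [4] → torsion [4]

Answer: M ≅ ℤ^1 ⊕ ℤ/4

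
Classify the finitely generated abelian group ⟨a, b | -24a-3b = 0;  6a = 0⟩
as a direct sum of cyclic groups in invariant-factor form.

Answer: M ≅ ℤ/3 ⊕ ℤ/6

Derivation:
rank_ℚ(R)=2; free=2−2=0
SNF(R) diag = [3, 6] → torsion [3, 6]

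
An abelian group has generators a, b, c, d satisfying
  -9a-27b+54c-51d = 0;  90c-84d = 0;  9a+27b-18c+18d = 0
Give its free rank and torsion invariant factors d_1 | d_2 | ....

Answer: M ≅ ℤ^1 ⊕ ℤ/3 ⊕ ℤ/9 ⊕ ℤ/18

Derivation:
rank_ℚ(R)=3; free=4−3=1
SNF(R) diag = [3, 9, 18] → torsion [3, 9, 18]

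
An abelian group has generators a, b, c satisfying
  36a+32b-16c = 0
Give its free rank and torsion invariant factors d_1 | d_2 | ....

Answer: M ≅ ℤ^2 ⊕ ℤ/4

Derivation:
rank_ℚ(R)=1; free=3−1=2
SNF(R) diag = [4] → torsion [4]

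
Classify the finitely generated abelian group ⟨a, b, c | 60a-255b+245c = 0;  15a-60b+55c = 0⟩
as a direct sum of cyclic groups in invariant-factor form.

rank_ℚ(R)=2; free=3−2=1
SNF(R) diag = [5, 15] → torsion [5, 15]

Answer: M ≅ ℤ^1 ⊕ ℤ/5 ⊕ ℤ/15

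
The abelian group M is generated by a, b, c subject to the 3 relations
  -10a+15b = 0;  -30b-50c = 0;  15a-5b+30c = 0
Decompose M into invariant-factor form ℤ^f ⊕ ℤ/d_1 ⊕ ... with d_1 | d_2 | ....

rank_ℚ(R)=3; free=3−3=0
SNF(R) diag = [5, 5, 10] → torsion [5, 5, 10]

Answer: M ≅ ℤ/5 ⊕ ℤ/5 ⊕ ℤ/10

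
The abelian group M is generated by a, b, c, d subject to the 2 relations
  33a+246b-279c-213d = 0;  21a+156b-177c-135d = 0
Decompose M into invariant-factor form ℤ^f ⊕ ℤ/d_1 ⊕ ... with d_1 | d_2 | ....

Answer: M ≅ ℤ^2 ⊕ ℤ/3 ⊕ ℤ/6

Derivation:
rank_ℚ(R)=2; free=4−2=2
SNF(R) diag = [3, 6] → torsion [3, 6]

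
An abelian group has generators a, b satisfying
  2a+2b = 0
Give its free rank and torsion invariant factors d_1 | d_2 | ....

Answer: M ≅ ℤ^1 ⊕ ℤ/2

Derivation:
rank_ℚ(R)=1; free=2−1=1
SNF(R) diag = [2] → torsion [2]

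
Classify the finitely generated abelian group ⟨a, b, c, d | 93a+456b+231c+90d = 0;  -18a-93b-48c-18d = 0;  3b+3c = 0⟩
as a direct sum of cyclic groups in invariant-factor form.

rank_ℚ(R)=3; free=4−3=1
SNF(R) diag = [3, 3, 9] → torsion [3, 3, 9]

Answer: M ≅ ℤ^1 ⊕ ℤ/3 ⊕ ℤ/3 ⊕ ℤ/9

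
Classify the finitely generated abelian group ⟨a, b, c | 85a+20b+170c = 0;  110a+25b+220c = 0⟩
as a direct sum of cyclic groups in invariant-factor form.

rank_ℚ(R)=2; free=3−2=1
SNF(R) diag = [5, 15] → torsion [5, 15]

Answer: M ≅ ℤ^1 ⊕ ℤ/5 ⊕ ℤ/15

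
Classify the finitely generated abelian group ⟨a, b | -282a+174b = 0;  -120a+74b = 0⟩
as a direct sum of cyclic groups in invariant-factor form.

rank_ℚ(R)=2; free=2−2=0
SNF(R) diag = [2, 6] → torsion [2, 6]

Answer: M ≅ ℤ/2 ⊕ ℤ/6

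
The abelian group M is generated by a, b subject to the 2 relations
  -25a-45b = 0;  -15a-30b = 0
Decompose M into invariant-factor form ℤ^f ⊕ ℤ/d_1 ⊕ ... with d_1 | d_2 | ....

Answer: M ≅ ℤ/5 ⊕ ℤ/15

Derivation:
rank_ℚ(R)=2; free=2−2=0
SNF(R) diag = [5, 15] → torsion [5, 15]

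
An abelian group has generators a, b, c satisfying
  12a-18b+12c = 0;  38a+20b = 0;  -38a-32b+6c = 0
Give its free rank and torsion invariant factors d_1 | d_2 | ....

Answer: M ≅ ℤ/2 ⊕ ℤ/6 ⊕ ℤ/6

Derivation:
rank_ℚ(R)=3; free=3−3=0
SNF(R) diag = [2, 6, 6] → torsion [2, 6, 6]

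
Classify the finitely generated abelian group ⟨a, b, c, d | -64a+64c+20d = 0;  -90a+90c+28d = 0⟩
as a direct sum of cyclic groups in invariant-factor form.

Answer: M ≅ ℤ^2 ⊕ ℤ/2 ⊕ ℤ/4

Derivation:
rank_ℚ(R)=2; free=4−2=2
SNF(R) diag = [2, 4] → torsion [2, 4]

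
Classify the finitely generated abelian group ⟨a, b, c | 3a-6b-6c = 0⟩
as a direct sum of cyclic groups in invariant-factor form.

Answer: M ≅ ℤ^2 ⊕ ℤ/3

Derivation:
rank_ℚ(R)=1; free=3−1=2
SNF(R) diag = [3] → torsion [3]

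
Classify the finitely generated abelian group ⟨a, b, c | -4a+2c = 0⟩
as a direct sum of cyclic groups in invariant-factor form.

Answer: M ≅ ℤ^2 ⊕ ℤ/2

Derivation:
rank_ℚ(R)=1; free=3−1=2
SNF(R) diag = [2] → torsion [2]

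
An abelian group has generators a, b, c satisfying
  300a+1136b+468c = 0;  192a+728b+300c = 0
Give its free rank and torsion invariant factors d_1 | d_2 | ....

rank_ℚ(R)=2; free=3−2=1
SNF(R) diag = [4, 12] → torsion [4, 12]

Answer: M ≅ ℤ^1 ⊕ ℤ/4 ⊕ ℤ/12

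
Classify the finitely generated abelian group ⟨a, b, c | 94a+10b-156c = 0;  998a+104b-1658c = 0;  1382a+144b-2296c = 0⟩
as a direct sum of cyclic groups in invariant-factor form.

rank_ℚ(R)=3; free=3−3=0
SNF(R) diag = [2, 2, 2] → torsion [2, 2, 2]

Answer: M ≅ ℤ/2 ⊕ ℤ/2 ⊕ ℤ/2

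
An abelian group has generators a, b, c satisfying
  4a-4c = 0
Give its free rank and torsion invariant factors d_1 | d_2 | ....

Answer: M ≅ ℤ^2 ⊕ ℤ/4

Derivation:
rank_ℚ(R)=1; free=3−1=2
SNF(R) diag = [4] → torsion [4]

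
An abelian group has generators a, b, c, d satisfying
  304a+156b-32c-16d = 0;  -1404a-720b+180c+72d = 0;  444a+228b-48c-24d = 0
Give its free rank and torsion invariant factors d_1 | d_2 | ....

Answer: M ≅ ℤ^1 ⊕ ℤ/4 ⊕ ℤ/12 ⊕ ℤ/36

Derivation:
rank_ℚ(R)=3; free=4−3=1
SNF(R) diag = [4, 12, 36] → torsion [4, 12, 36]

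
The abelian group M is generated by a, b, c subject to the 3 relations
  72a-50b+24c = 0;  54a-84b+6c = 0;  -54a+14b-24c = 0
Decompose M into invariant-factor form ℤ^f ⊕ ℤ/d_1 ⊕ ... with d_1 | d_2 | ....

rank_ℚ(R)=3; free=3−3=0
SNF(R) diag = [2, 6, 18] → torsion [2, 6, 18]

Answer: M ≅ ℤ/2 ⊕ ℤ/6 ⊕ ℤ/18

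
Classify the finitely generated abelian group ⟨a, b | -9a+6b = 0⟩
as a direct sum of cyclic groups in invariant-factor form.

rank_ℚ(R)=1; free=2−1=1
SNF(R) diag = [3] → torsion [3]

Answer: M ≅ ℤ^1 ⊕ ℤ/3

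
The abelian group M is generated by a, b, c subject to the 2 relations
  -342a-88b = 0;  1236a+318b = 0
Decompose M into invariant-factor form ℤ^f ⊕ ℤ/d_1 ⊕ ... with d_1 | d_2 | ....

rank_ℚ(R)=2; free=3−2=1
SNF(R) diag = [2, 6] → torsion [2, 6]

Answer: M ≅ ℤ^1 ⊕ ℤ/2 ⊕ ℤ/6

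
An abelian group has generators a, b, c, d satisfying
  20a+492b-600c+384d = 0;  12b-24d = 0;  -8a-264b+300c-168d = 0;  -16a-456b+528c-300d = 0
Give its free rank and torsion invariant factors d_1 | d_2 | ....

Answer: M ≅ ℤ/4 ⊕ ℤ/12 ⊕ ℤ/12 ⊕ ℤ/36

Derivation:
rank_ℚ(R)=4; free=4−4=0
SNF(R) diag = [4, 12, 12, 36] → torsion [4, 12, 12, 36]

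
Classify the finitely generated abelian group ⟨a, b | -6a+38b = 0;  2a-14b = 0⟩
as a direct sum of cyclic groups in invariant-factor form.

Answer: M ≅ ℤ/2 ⊕ ℤ/4

Derivation:
rank_ℚ(R)=2; free=2−2=0
SNF(R) diag = [2, 4] → torsion [2, 4]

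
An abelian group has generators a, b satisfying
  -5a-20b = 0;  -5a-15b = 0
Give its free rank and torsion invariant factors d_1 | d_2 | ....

rank_ℚ(R)=2; free=2−2=0
SNF(R) diag = [5, 5] → torsion [5, 5]

Answer: M ≅ ℤ/5 ⊕ ℤ/5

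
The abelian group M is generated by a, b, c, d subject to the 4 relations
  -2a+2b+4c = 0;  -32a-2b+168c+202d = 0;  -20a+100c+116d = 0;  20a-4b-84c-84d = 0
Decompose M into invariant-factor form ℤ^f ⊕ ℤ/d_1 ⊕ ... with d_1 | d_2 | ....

Answer: M ≅ ℤ/2 ⊕ ℤ/2 ⊕ ℤ/4 ⊕ ℤ/4

Derivation:
rank_ℚ(R)=4; free=4−4=0
SNF(R) diag = [2, 2, 4, 4] → torsion [2, 2, 4, 4]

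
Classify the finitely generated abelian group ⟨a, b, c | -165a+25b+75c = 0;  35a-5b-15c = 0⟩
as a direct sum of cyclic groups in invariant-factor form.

rank_ℚ(R)=2; free=3−2=1
SNF(R) diag = [5, 10] → torsion [5, 10]

Answer: M ≅ ℤ^1 ⊕ ℤ/5 ⊕ ℤ/10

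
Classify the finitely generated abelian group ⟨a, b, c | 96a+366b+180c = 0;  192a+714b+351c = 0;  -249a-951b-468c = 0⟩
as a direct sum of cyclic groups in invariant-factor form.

Answer: M ≅ ℤ/3 ⊕ ℤ/9 ⊕ ℤ/18

Derivation:
rank_ℚ(R)=3; free=3−3=0
SNF(R) diag = [3, 9, 18] → torsion [3, 9, 18]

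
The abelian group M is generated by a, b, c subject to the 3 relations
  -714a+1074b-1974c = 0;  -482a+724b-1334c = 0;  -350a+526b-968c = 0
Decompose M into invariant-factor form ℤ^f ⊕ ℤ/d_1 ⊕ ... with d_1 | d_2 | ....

rank_ℚ(R)=3; free=3−3=0
SNF(R) diag = [2, 6, 18] → torsion [2, 6, 18]

Answer: M ≅ ℤ/2 ⊕ ℤ/6 ⊕ ℤ/18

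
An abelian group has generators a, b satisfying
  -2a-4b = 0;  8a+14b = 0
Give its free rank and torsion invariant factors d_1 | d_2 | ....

Answer: M ≅ ℤ/2 ⊕ ℤ/2

Derivation:
rank_ℚ(R)=2; free=2−2=0
SNF(R) diag = [2, 2] → torsion [2, 2]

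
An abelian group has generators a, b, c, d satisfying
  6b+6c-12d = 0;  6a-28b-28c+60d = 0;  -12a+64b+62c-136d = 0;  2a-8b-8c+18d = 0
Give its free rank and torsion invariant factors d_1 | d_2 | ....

Answer: M ≅ ℤ/2 ⊕ ℤ/2 ⊕ ℤ/2 ⊕ ℤ/6

Derivation:
rank_ℚ(R)=4; free=4−4=0
SNF(R) diag = [2, 2, 2, 6] → torsion [2, 2, 2, 6]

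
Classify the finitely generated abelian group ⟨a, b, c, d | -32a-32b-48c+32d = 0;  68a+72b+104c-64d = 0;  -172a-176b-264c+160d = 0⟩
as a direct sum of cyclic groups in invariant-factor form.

rank_ℚ(R)=3; free=4−3=1
SNF(R) diag = [4, 8, 16] → torsion [4, 8, 16]

Answer: M ≅ ℤ^1 ⊕ ℤ/4 ⊕ ℤ/8 ⊕ ℤ/16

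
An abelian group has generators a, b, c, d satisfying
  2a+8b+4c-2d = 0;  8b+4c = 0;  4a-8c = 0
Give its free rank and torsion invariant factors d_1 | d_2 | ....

Answer: M ≅ ℤ^1 ⊕ ℤ/2 ⊕ ℤ/4 ⊕ ℤ/4

Derivation:
rank_ℚ(R)=3; free=4−3=1
SNF(R) diag = [2, 4, 4] → torsion [2, 4, 4]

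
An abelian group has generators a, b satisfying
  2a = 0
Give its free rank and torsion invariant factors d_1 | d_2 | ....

Answer: M ≅ ℤ^1 ⊕ ℤ/2

Derivation:
rank_ℚ(R)=1; free=2−1=1
SNF(R) diag = [2] → torsion [2]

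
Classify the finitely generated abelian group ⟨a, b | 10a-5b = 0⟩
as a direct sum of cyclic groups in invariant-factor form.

Answer: M ≅ ℤ^1 ⊕ ℤ/5

Derivation:
rank_ℚ(R)=1; free=2−1=1
SNF(R) diag = [5] → torsion [5]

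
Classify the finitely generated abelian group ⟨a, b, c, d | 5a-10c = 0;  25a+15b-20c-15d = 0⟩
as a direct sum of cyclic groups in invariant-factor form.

Answer: M ≅ ℤ^2 ⊕ ℤ/5 ⊕ ℤ/15

Derivation:
rank_ℚ(R)=2; free=4−2=2
SNF(R) diag = [5, 15] → torsion [5, 15]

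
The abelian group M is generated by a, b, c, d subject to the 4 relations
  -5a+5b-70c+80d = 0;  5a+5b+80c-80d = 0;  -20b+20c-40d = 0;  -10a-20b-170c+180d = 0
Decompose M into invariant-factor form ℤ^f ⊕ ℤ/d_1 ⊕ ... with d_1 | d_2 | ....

Answer: M ≅ ℤ/5 ⊕ ℤ/10 ⊕ ℤ/20 ⊕ ℤ/40

Derivation:
rank_ℚ(R)=4; free=4−4=0
SNF(R) diag = [5, 10, 20, 40] → torsion [5, 10, 20, 40]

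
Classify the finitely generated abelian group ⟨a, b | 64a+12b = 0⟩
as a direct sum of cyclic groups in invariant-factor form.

rank_ℚ(R)=1; free=2−1=1
SNF(R) diag = [4] → torsion [4]

Answer: M ≅ ℤ^1 ⊕ ℤ/4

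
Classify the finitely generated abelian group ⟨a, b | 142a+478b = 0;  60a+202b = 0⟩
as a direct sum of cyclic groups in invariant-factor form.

rank_ℚ(R)=2; free=2−2=0
SNF(R) diag = [2, 2] → torsion [2, 2]

Answer: M ≅ ℤ/2 ⊕ ℤ/2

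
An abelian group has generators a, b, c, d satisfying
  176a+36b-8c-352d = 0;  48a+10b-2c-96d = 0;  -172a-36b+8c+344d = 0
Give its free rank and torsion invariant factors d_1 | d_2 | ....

rank_ℚ(R)=3; free=4−3=1
SNF(R) diag = [2, 4, 4] → torsion [2, 4, 4]

Answer: M ≅ ℤ^1 ⊕ ℤ/2 ⊕ ℤ/4 ⊕ ℤ/4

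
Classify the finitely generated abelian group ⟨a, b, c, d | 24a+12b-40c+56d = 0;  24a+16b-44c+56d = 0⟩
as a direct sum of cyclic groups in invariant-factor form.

Answer: M ≅ ℤ^2 ⊕ ℤ/4 ⊕ ℤ/4

Derivation:
rank_ℚ(R)=2; free=4−2=2
SNF(R) diag = [4, 4] → torsion [4, 4]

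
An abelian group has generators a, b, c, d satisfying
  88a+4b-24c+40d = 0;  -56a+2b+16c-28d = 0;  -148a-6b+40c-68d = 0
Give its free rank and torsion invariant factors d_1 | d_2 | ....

Answer: M ≅ ℤ^1 ⊕ ℤ/2 ⊕ ℤ/4 ⊕ ℤ/8

Derivation:
rank_ℚ(R)=3; free=4−3=1
SNF(R) diag = [2, 4, 8] → torsion [2, 4, 8]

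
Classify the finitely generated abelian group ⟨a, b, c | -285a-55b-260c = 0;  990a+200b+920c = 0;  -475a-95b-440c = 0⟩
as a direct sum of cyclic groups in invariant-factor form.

Answer: M ≅ ℤ/5 ⊕ ℤ/10 ⊕ ℤ/20

Derivation:
rank_ℚ(R)=3; free=3−3=0
SNF(R) diag = [5, 10, 20] → torsion [5, 10, 20]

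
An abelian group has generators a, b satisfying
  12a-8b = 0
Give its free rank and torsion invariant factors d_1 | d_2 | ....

Answer: M ≅ ℤ^1 ⊕ ℤ/4

Derivation:
rank_ℚ(R)=1; free=2−1=1
SNF(R) diag = [4] → torsion [4]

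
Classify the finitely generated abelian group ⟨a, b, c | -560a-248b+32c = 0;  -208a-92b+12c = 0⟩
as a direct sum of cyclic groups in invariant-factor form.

Answer: M ≅ ℤ^1 ⊕ ℤ/4 ⊕ ℤ/8

Derivation:
rank_ℚ(R)=2; free=3−2=1
SNF(R) diag = [4, 8] → torsion [4, 8]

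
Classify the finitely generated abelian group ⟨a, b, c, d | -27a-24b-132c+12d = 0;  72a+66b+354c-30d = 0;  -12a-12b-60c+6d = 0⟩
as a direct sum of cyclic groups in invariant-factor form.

rank_ℚ(R)=3; free=4−3=1
SNF(R) diag = [3, 6, 6] → torsion [3, 6, 6]

Answer: M ≅ ℤ^1 ⊕ ℤ/3 ⊕ ℤ/6 ⊕ ℤ/6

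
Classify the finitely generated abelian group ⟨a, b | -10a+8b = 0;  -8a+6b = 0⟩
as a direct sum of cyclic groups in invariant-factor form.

rank_ℚ(R)=2; free=2−2=0
SNF(R) diag = [2, 2] → torsion [2, 2]

Answer: M ≅ ℤ/2 ⊕ ℤ/2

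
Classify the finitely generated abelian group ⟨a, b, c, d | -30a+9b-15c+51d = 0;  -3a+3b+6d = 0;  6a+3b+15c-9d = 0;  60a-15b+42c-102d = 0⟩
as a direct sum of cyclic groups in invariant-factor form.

Answer: M ≅ ℤ/3 ⊕ ℤ/3 ⊕ ℤ/3 ⊕ ℤ/6

Derivation:
rank_ℚ(R)=4; free=4−4=0
SNF(R) diag = [3, 3, 3, 6] → torsion [3, 3, 3, 6]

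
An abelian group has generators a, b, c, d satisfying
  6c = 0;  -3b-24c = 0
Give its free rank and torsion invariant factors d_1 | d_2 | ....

Answer: M ≅ ℤ^2 ⊕ ℤ/3 ⊕ ℤ/6

Derivation:
rank_ℚ(R)=2; free=4−2=2
SNF(R) diag = [3, 6] → torsion [3, 6]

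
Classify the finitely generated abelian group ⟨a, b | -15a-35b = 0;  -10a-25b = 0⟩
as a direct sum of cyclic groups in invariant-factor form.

Answer: M ≅ ℤ/5 ⊕ ℤ/5

Derivation:
rank_ℚ(R)=2; free=2−2=0
SNF(R) diag = [5, 5] → torsion [5, 5]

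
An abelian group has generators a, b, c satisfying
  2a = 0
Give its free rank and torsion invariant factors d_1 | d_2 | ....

Answer: M ≅ ℤ^2 ⊕ ℤ/2

Derivation:
rank_ℚ(R)=1; free=3−1=2
SNF(R) diag = [2] → torsion [2]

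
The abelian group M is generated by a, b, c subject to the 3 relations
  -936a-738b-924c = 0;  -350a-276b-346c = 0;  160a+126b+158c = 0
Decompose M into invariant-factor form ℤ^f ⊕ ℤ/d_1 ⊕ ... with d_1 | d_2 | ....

Answer: M ≅ ℤ/2 ⊕ ℤ/6 ⊕ ℤ/6

Derivation:
rank_ℚ(R)=3; free=3−3=0
SNF(R) diag = [2, 6, 6] → torsion [2, 6, 6]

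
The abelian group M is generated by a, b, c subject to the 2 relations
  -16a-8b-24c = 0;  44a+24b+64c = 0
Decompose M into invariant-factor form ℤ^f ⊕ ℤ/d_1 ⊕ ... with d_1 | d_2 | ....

Answer: M ≅ ℤ^1 ⊕ ℤ/4 ⊕ ℤ/8

Derivation:
rank_ℚ(R)=2; free=3−2=1
SNF(R) diag = [4, 8] → torsion [4, 8]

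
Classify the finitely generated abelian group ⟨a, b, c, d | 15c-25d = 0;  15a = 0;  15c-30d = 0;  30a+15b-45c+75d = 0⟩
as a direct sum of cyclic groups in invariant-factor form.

rank_ℚ(R)=4; free=4−4=0
SNF(R) diag = [5, 15, 15, 15] → torsion [5, 15, 15, 15]

Answer: M ≅ ℤ/5 ⊕ ℤ/15 ⊕ ℤ/15 ⊕ ℤ/15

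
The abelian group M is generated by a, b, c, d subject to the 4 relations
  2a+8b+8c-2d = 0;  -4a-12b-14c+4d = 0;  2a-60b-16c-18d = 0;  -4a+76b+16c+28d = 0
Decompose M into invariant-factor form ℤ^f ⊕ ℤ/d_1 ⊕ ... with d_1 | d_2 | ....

rank_ℚ(R)=4; free=4−4=0
SNF(R) diag = [2, 2, 4, 8] → torsion [2, 2, 4, 8]

Answer: M ≅ ℤ/2 ⊕ ℤ/2 ⊕ ℤ/4 ⊕ ℤ/8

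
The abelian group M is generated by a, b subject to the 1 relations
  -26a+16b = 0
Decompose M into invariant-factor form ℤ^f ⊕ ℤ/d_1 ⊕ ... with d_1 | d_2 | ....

rank_ℚ(R)=1; free=2−1=1
SNF(R) diag = [2] → torsion [2]

Answer: M ≅ ℤ^1 ⊕ ℤ/2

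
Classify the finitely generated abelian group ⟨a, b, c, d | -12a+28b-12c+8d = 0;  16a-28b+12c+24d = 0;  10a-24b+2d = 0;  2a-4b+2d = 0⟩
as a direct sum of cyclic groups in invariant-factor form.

Answer: M ≅ ℤ/2 ⊕ ℤ/4 ⊕ ℤ/12 ⊕ ℤ/12

Derivation:
rank_ℚ(R)=4; free=4−4=0
SNF(R) diag = [2, 4, 12, 12] → torsion [2, 4, 12, 12]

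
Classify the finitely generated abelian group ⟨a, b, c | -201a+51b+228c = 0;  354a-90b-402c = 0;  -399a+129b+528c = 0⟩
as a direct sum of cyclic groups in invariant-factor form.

rank_ℚ(R)=3; free=3−3=0
SNF(R) diag = [3, 6, 12] → torsion [3, 6, 12]

Answer: M ≅ ℤ/3 ⊕ ℤ/6 ⊕ ℤ/12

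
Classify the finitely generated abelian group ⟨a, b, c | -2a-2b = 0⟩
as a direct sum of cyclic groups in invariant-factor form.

Answer: M ≅ ℤ^2 ⊕ ℤ/2

Derivation:
rank_ℚ(R)=1; free=3−1=2
SNF(R) diag = [2] → torsion [2]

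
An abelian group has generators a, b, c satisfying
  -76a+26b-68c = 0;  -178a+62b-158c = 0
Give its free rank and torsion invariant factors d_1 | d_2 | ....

Answer: M ≅ ℤ^1 ⊕ ℤ/2 ⊕ ℤ/6

Derivation:
rank_ℚ(R)=2; free=3−2=1
SNF(R) diag = [2, 6] → torsion [2, 6]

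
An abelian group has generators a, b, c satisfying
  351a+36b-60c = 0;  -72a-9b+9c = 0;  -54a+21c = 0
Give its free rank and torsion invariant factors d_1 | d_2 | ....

Answer: M ≅ ℤ/3 ⊕ ℤ/9 ⊕ ℤ/9

Derivation:
rank_ℚ(R)=3; free=3−3=0
SNF(R) diag = [3, 9, 9] → torsion [3, 9, 9]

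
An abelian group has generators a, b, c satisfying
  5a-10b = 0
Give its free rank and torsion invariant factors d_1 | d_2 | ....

Answer: M ≅ ℤ^2 ⊕ ℤ/5

Derivation:
rank_ℚ(R)=1; free=3−1=2
SNF(R) diag = [5] → torsion [5]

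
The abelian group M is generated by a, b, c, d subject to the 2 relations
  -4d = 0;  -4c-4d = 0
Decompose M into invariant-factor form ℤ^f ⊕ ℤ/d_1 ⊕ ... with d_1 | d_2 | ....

rank_ℚ(R)=2; free=4−2=2
SNF(R) diag = [4, 4] → torsion [4, 4]

Answer: M ≅ ℤ^2 ⊕ ℤ/4 ⊕ ℤ/4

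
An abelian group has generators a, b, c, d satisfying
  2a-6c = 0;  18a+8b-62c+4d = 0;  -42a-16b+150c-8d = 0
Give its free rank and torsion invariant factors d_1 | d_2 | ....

rank_ℚ(R)=3; free=4−3=1
SNF(R) diag = [2, 4, 8] → torsion [2, 4, 8]

Answer: M ≅ ℤ^1 ⊕ ℤ/2 ⊕ ℤ/4 ⊕ ℤ/8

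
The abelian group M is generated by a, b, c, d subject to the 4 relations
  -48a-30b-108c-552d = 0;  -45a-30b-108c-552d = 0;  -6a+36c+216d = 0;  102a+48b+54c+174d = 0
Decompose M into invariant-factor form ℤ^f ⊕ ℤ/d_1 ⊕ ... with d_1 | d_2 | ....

rank_ℚ(R)=4; free=4−4=0
SNF(R) diag = [3, 6, 18, 36] → torsion [3, 6, 18, 36]

Answer: M ≅ ℤ/3 ⊕ ℤ/6 ⊕ ℤ/18 ⊕ ℤ/36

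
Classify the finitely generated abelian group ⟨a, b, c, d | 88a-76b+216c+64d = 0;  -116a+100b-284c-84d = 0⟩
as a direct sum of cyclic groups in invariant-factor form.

rank_ℚ(R)=2; free=4−2=2
SNF(R) diag = [4, 4] → torsion [4, 4]

Answer: M ≅ ℤ^2 ⊕ ℤ/4 ⊕ ℤ/4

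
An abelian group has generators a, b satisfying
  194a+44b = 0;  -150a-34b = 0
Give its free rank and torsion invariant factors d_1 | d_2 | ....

rank_ℚ(R)=2; free=2−2=0
SNF(R) diag = [2, 2] → torsion [2, 2]

Answer: M ≅ ℤ/2 ⊕ ℤ/2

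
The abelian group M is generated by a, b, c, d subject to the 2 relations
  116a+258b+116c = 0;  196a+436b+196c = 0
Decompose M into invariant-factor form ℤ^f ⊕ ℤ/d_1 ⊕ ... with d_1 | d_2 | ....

rank_ℚ(R)=2; free=4−2=2
SNF(R) diag = [2, 4] → torsion [2, 4]

Answer: M ≅ ℤ^2 ⊕ ℤ/2 ⊕ ℤ/4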